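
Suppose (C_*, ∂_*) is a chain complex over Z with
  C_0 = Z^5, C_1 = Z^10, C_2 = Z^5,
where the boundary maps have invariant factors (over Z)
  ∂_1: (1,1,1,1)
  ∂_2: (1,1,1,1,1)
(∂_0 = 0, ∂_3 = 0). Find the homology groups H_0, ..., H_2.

H_0: b_0 = 5 − 0 − 4 = 1; torsion from ∂_1 factors > 1: none. So H_0 ≅ Z.
H_1: b_1 = 10 − 4 − 5 = 1; torsion from ∂_2 factors > 1: none. So H_1 ≅ Z.
H_2: b_2 = 5 − 5 − 0 = 0; torsion from ∂_3 factors > 1: none. So H_2 ≅ 0.

H_0 ≅ Z,  H_1 ≅ Z,  H_2 = 0.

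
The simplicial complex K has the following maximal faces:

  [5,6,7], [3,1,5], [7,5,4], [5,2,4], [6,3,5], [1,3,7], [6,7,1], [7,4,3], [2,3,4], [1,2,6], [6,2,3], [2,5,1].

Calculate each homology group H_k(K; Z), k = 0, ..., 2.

H_0 = Z,  H_1 = Z/2,  H_2 = 0.

Take the total order 1 < 2 < 3 < 4 < 5 < 6 < 7 on the vertex set. Then K (dimension 2) consists of the simplices:

  0-simplices (7): [1], [2], [3], [4], [5], [6], [7]
  1-simplices (18): [1,2], [1,3], [1,5], [1,6], [1,7], [2,3], [2,4], [2,5], [2,6], [3,4], [3,5], [3,6], [3,7], [4,5], [4,7], [5,6], [5,7], [6,7]
  2-simplices (12): [1,2,5], [1,2,6], [1,3,5], [1,3,7], [1,6,7], [2,3,4], [2,3,6], [2,4,5], [3,4,7], [3,5,6], [4,5,7], [5,6,7]

giving chain groups C_0 ≅ Z^7, C_1 ≅ Z^18, C_2 ≅ Z^12.

∂_1: C_1 → C_0 is given by ∂[p,q] = [q] − [p].
This gives a 7×18 integer matrix of rank 6; reducing to Smith normal form yields diagonal entries (1,1,1,1,1,1).

The boundary map ∂_2: C_2 → C_1 maps a triangle to the signed sum of its edges. For instance
  ∂[1,2,6] = [2,6] − [1,6] + [1,2],
  ∂[5,6,7] = [6,7] − [5,7] + [5,6].
The 18×12 boundary matrix has rank 12 and Smith normal form diag(1,1,1,1,1,1,1,1,1,1,1,2).

Reading off H_k = ker ∂_k / im ∂_{k+1}:

  H_0: rank C_0 − rank ∂_1 = 7 − 6 = 1, and the invariant factors of ∂_1 are all 1, so H_0 ≅ Z.
  H_1: rank ker ∂_1 − rank ∂_2 = (18 − 6) − 12 = 0, and ∂_2 has invariant factor 2 > 1, so H_1 ≅ Z/2.
  H_2: rank ker ∂_2 − rank ∂_3 = (12 − 12) − 0 = 0, and there is no ∂_3, so H_2 ≅ 0.

(K is a triangulation of the real projective plane RP^2.)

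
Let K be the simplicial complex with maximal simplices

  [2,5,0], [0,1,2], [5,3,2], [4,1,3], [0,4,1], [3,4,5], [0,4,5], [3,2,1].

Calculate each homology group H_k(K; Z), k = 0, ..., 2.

H_0 ≅ Z,  H_1 = 0,  H_2 ≅ Z.

Order the vertices as 0 < 1 < 2 < 3 < 4 < 5. Listing each simplex with vertices in this order, K has dimension 2 with simplices:

  0-simplices (6): [0], [1], [2], [3], [4], [5]
  1-simplices (12): [0,1], [0,2], [0,4], [0,5], [1,2], [1,3], [1,4], [2,3], [2,5], [3,4], [3,5], [4,5]
  2-simplices (8): [0,1,2], [0,1,4], [0,2,5], [0,4,5], [1,2,3], [1,3,4], [2,3,5], [3,4,5]

so the chain groups are C_0 ≅ Z^6, C_1 ≅ Z^12, C_2 ≅ Z^8.

∂_1: C_1 → C_0 maps an edge to its endpoints' difference, ∂[p,q] = q − p. For instance
  ∂[0,4] = [4] − [0].
As a 6×12 matrix over Z this has rank 5, with invariant factors (1,1,1,1,1).

Boundary ∂_2: C_2 → C_1 sends each 2-simplex [p,q,r] to [q,r] − [p,r] + [p,q]. For instance
  ∂[2,3,5] = [3,5] − [2,5] + [2,3],
  ∂[1,3,4] = [3,4] − [1,4] + [1,3].
As a 12×8 matrix over Z this has rank 7, with invariant factors (1,1,1,1,1,1,1).

From H_k ≅ ker(∂_k) / im(∂_{k+1}) we obtain:

  H_0: rank C_0 − rank ∂_1 = 6 − 5 = 1, and the invariant factors of ∂_1 are all 1, so H_0 = Z.
  H_1: rank ker ∂_1 − rank ∂_2 = (12 − 5) − 7 = 0, and the invariant factors of ∂_2 are all 1, so H_1 = 0.
  H_2: rank ker ∂_2 − rank ∂_3 = (8 − 7) − 0 = 1, and there is no ∂_3, so H_2 = Z.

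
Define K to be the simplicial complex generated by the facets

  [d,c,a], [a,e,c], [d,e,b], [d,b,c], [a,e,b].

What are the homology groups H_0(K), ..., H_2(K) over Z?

Fix the vertex order a < b < c < d < e and write every simplex with vertices in increasing order. Then dim K = 2 and the simplices of K are:

  0-simplices (5): a, b, c, d, e
  1-simplices (10): ab, ac, ad, ae, bc, bd, be, cd, ce, de
  2-simplices (5): abe, acd, ace, bcd, bde

giving chain groups C_0 ≅ Z^5, C_1 ≅ Z^10, C_2 ≅ Z^5.

The boundary map ∂_1: C_1 → C_0 is given by ∂[p,q] = [q] − [p]. For instance
  ∂cd = d − c.
As a 5×10 matrix over Z this has rank 4, with invariant factors (1,1,1,1).

∂_2: C_2 → C_1 maps a triangle to the signed sum of its edges. For instance
  ∂bde = de − be + bd,
  ∂abe = be − ae + ab.
The 10×5 boundary matrix has rank 5 and Smith normal form diag(1,1,1,1,1).

Reading off H_k = ker ∂_k / im ∂_{k+1}:

  H_0: rank C_0 − rank ∂_1 = 5 − 4 = 1, and the invariant factors of ∂_1 are all 1, so H_0 ≅ Z.
  H_1: rank ker ∂_1 − rank ∂_2 = (10 − 4) − 5 = 1, and the invariant factors of ∂_2 are all 1, so H_1 ≅ Z.
  H_2: rank ker ∂_2 − rank ∂_3 = (5 − 5) − 0 = 0, and there is no ∂_3, so H_2 ≅ 0.

H_0 ≅ Z,  H_1 ≅ Z,  H_2 = 0.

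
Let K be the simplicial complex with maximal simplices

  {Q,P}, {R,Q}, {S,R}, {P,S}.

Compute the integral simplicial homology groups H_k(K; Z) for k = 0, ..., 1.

Fix the vertex order P < Q < R < S and write every simplex with vertices in increasing order. Then dim K = 1 and the simplices of K are:

  0-simplices (4): P, Q, R, S
  1-simplices (4): PQ, PS, QR, RS

giving chain groups C_0 ≅ Z^4, C_1 ≅ Z^4.

Boundary ∂_1: C_1 → C_0 sends each edge [p,q] (with p < q) to q − p. For instance
  ∂RS = S − R.
As a 4×4 matrix over Z this has rank 3, with invariant factors (1,1,1).

Computing H_k = (kernel of ∂_k) / (image of ∂_{k+1}):

  H_0: rank C_0 − rank ∂_1 = 4 − 3 = 1, and the invariant factors of ∂_1 are all 1, so H_0 = Z.
  H_1: rank ker ∂_1 − rank ∂_2 = (4 − 3) − 0 = 1, and there is no ∂_2, so H_1 = Z.

As a check, the Euler characteristic is 4 − 4 = 0, which agrees with 1 − 1 = 0.
(K is a triangulation of the circle S^1.)

H_0 = Z,  H_1 = Z.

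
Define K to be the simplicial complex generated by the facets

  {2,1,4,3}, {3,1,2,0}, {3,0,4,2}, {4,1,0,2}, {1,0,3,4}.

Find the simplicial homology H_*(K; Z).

Take the total order 0 < 1 < 2 < 3 < 4 on the vertex set. Then K (dimension 3) consists of the simplices:

  0-simplices (5): [0], [1], [2], [3], [4]
  1-simplices (10): [0,1], [0,2], [0,3], [0,4], [1,2], [1,3], [1,4], [2,3], [2,4], [3,4]
  2-simplices (10): [0,1,2], [0,1,3], [0,1,4], [0,2,3], [0,2,4], [0,3,4], [1,2,3], [1,2,4], [1,3,4], [2,3,4]
  3-simplices (5): [0,1,2,3], [0,1,2,4], [0,1,3,4], [0,2,3,4], [1,2,3,4]

giving chain groups C_0 ≅ Z^5, C_1 ≅ Z^10, C_2 ≅ Z^10, C_3 ≅ Z^5.

∂_1: C_1 → C_0 is given by ∂[p,q] = [q] − [p]. For instance
  ∂[0,2] = [2] − [0].
As a 5×10 matrix over Z this has rank 4, with invariant factors (1,1,1,1).

The boundary map ∂_2: C_2 → C_1 maps a triangle to the signed sum of its edges. For instance
  ∂[2,3,4] = [3,4] − [2,4] + [2,3],
  ∂[0,1,2] = [1,2] − [0,2] + [0,1].
As a 10×10 matrix over Z this has rank 6, with invariant factors (1,1,1,1,1,1).

∂_3: C_3 → C_2 sends each 3-simplex σ to the alternating sum Σ_i (−1)^i (σ with its i-th vertex removed). For instance
  ∂[0,1,3,4] = [1,3,4] − [0,3,4] + [0,1,4] − [0,1,3],
  ∂[0,2,3,4] = [2,3,4] − [0,3,4] + [0,2,4] − [0,2,3].
As a 10×5 matrix over Z this has rank 4, with invariant factors (1,1,1,1).

Computing H_k = (kernel of ∂_k) / (image of ∂_{k+1}):

  H_0: rank C_0 − rank ∂_1 = 5 − 4 = 1, and the invariant factors of ∂_1 are all 1, so H_0 ≅ Z.
  H_1: rank ker ∂_1 − rank ∂_2 = (10 − 4) − 6 = 0, and the invariant factors of ∂_2 are all 1, so H_1 ≅ 0.
  H_2: rank ker ∂_2 − rank ∂_3 = (10 − 6) − 4 = 0, and the invariant factors of ∂_3 are all 1, so H_2 ≅ 0.
  H_3: rank ker ∂_3 − rank ∂_4 = (5 − 4) − 0 = 1, and there is no ∂_4, so H_3 ≅ Z.

As a check, the Euler characteristic is 5 − 10 + 10 − 5 = 0, which agrees with 1 − 0 + 0 − 1 = 0.
(K is a triangulation of the 3-sphere S^3.)

H_0 ≅ Z,  H_1 = 0,  H_2 = 0,  H_3 ≅ Z.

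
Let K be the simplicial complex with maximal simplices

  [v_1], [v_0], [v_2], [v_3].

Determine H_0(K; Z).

H_0 ≅ Z^4.

Fix the vertex order v_0 < v_1 < v_2 < v_3 and write every simplex with vertices in increasing order. Then dim K = 0 and the simplices of K are:

  0-simplices (4): [v_0], [v_1], [v_2], [v_3]

so the chain groups are C_0 ≅ Z^4.

Now H_k = ker ∂_k / im ∂_{k+1}, so:

  H_0: rank C_0 − rank ∂_1 = 4 − 0 = 4, and there is no ∂_1, so H_0 ≅ Z^4.

(K is a triangulation of a set of 4 points.)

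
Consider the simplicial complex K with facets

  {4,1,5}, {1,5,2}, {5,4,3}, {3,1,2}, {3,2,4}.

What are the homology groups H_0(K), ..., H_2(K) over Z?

K has 5 vertices, 10 edges, 5 triangles.
rank ∂_0 = 0, rank ∂_1 = 4 ⇒ b_0 = 5 − 0 − 4 = 1; all invariant factors of ∂_1 are 1 so no torsion. So H_0 = Z.
rank ∂_1 = 4, rank ∂_2 = 5 ⇒ b_1 = 10 − 4 − 5 = 1; all invariant factors of ∂_2 are 1 so no torsion. So H_1 = Z.
rank ∂_2 = 5, rank ∂_3 = 0 ⇒ b_2 = 5 − 5 − 0 = 0. So H_2 = 0.

H_0 ≅ Z,  H_1 ≅ Z,  H_2 = 0.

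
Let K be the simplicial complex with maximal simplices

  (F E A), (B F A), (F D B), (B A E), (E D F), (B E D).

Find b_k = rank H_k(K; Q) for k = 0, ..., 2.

We work with the vertex ordering A < B < D < E < F. The simplices of K, each written with vertices in increasing order, are:

  0-simplices (5): A, B, D, E, F
  1-simplices (9): AB, AE, AF, BD, BE, BF, DE, DF, EF
  2-simplices (6): ABE, ABF, AEF, BDE, BDF, DEF

giving chain groups C_0 ≅ Z^5, C_1 ≅ Z^9, C_2 ≅ Z^6.

∂_1: C_1 → C_0 sends each edge [p,q] (with p < q) to q − p. For instance
  ∂BF = F − B.
This gives a 5×9 integer matrix of rank 4; reducing to Smith normal form yields diagonal entries (1,1,1,1).

Boundary ∂_2: C_2 → C_1 maps a triangle to the signed sum of its edges. For instance
  ∂AEF = EF − AF + AE,
  ∂ABE = BE − AE + AB.
This gives a 9×6 integer matrix of rank 5; reducing to Smith normal form yields diagonal entries (1,1,1,1,1).

From H_k ≅ ker(∂_k) / im(∂_{k+1}) we obtain:

  H_0: rank C_0 − rank ∂_1 = 5 − 4 = 1, and the invariant factors of ∂_1 are all 1, so H_0 = Z.
  H_1: rank ker ∂_1 − rank ∂_2 = (9 − 4) − 5 = 0, and the invariant factors of ∂_2 are all 1, so H_1 = 0.
  H_2: rank ker ∂_2 − rank ∂_3 = (6 − 5) − 0 = 1, and there is no ∂_3, so H_2 = Z.

(K is a triangulation of the 2-sphere S^2.)

Hence the Betti numbers are b_0 = 1, b_1 = 0, b_2 = 1.

b_0 = 1, b_1 = 0, b_2 = 1.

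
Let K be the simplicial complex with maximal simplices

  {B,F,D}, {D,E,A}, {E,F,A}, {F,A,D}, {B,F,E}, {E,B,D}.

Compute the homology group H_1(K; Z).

H_1 ≅ 0.

Fix the vertex order A < B < D < E < F and write every simplex with vertices in increasing order. Then dim K = 2 and the simplices of K are:

  0-simplices (5): A, B, D, E, F
  1-simplices (9): AD, AE, AF, BD, BE, BF, DE, DF, EF
  2-simplices (6): ADE, ADF, AEF, BDE, BDF, BEF

giving chain groups C_0 ≅ Z^5, C_1 ≅ Z^9, C_2 ≅ Z^6.

Boundary ∂_1: C_1 → C_0 is given by ∂[p,q] = [q] − [p].
This gives a 5×9 integer matrix of rank 4; reducing to Smith normal form yields diagonal entries (1,1,1,1).

The boundary map ∂_2: C_2 → C_1 maps a triangle to the signed sum of its edges. For instance
  ∂BDE = DE − BE + BD,
  ∂BDF = DF − BF + BD.
The resulting 9×6 matrix has rank 5, and its Smith normal form has invariant factors (1,1,1,1,1).

Now H_k = ker ∂_k / im ∂_{k+1}, so:

  H_1: rank ker ∂_1 − rank ∂_2 = (9 − 4) − 5 = 0, and the invariant factors of ∂_2 are all 1, so H_1 ≅ 0.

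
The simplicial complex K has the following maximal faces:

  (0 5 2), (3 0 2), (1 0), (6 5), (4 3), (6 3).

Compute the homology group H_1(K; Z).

H_1 = Z.

We work with the vertex ordering 0 < 1 < 2 < 3 < 4 < 5 < 6. The simplices of K, each written with vertices in increasing order, are:

  0-simplices (7): [0], [1], [2], [3], [4], [5], [6]
  1-simplices (9): [0,1], [0,2], [0,3], [0,5], [2,3], [2,5], [3,4], [3,6], [5,6]
  2-simplices (2): [0,2,3], [0,2,5]

Hence C_0 ≅ Z^7, C_1 ≅ Z^9, C_2 ≅ Z^2.

∂_1: C_1 → C_0 is given by ∂[p,q] = [q] − [p]. For instance
  ∂[0,5] = [5] − [0].
This gives a 7×9 integer matrix of rank 6; reducing to Smith normal form yields diagonal entries (1,1,1,1,1,1).

Boundary ∂_2: C_2 → C_1 sends each 2-simplex [p,q,r] to [q,r] − [p,r] + [p,q]. For instance
  ∂[0,2,5] = [2,5] − [0,5] + [0,2],
  ∂[0,2,3] = [2,3] − [0,3] + [0,2].
As a 9×2 matrix over Z this has rank 2, with invariant factors (1,1).

Reading off H_k = ker ∂_k / im ∂_{k+1}:

  H_1: rank ker ∂_1 − rank ∂_2 = (9 − 6) − 2 = 1, and the invariant factors of ∂_2 are all 1, so H_1 ≅ Z.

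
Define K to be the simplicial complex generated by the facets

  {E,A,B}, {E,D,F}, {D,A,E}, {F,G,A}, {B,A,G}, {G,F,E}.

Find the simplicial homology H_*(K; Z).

H_0 ≅ Z,  H_1 ≅ Z,  H_2 = 0.

We work with the vertex ordering A < B < D < E < F < G. The simplices of K, each written with vertices in increasing order, are:

  0-simplices (6): A, B, D, E, F, G
  1-simplices (12): AB, AD, AE, AF, AG, BE, BG, DE, DF, EF, EG, FG
  2-simplices (6): ABE, ABG, ADE, AFG, DEF, EFG

Hence C_0 ≅ Z^6, C_1 ≅ Z^12, C_2 ≅ Z^6.

The boundary map ∂_1: C_1 → C_0 sends each edge [p,q] (with p < q) to q − p.
The 6×12 boundary matrix has rank 5 and Smith normal form diag(1,1,1,1,1).

Boundary ∂_2: C_2 → C_1 acts by ∂[p,q,r] = [q,r] − [p,r] + [p,q]. For instance
  ∂DEF = EF − DF + DE,
  ∂ADE = DE − AE + AD.
The resulting 12×6 matrix has rank 6, and its Smith normal form has invariant factors (1,1,1,1,1,1).

Computing H_k = (kernel of ∂_k) / (image of ∂_{k+1}):

  H_0: rank C_0 − rank ∂_1 = 6 − 5 = 1, and the invariant factors of ∂_1 are all 1, so H_0 = Z.
  H_1: rank ker ∂_1 − rank ∂_2 = (12 − 5) − 6 = 1, and the invariant factors of ∂_2 are all 1, so H_1 = Z.
  H_2: rank ker ∂_2 − rank ∂_3 = (6 − 6) − 0 = 0, and there is no ∂_3, so H_2 = 0.

As a check, the Euler characteristic is 6 − 12 + 6 = 0, which agrees with 1 − 1 + 0 = 0.
(K is a triangulation of the cylinder S^1 x I.)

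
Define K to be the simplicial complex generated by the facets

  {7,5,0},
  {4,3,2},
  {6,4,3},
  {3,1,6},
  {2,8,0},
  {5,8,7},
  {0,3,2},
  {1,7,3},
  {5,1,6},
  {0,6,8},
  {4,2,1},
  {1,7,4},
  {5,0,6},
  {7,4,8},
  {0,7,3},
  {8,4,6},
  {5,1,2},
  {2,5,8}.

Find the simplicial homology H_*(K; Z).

Fix the vertex order 0 < 1 < 2 < 3 < 4 < 5 < 6 < 7 < 8 and write every simplex with vertices in increasing order. Then dim K = 2 and the simplices of K are:

  0-simplices (9): [0], [1], [2], [3], [4], [5], [6], [7], [8]
  1-simplices (27): (27 of them)
  2-simplices (18): [0,2,3], [0,2,8], [0,3,7], [0,5,6], [0,5,7], [0,6,8], [1,2,4], [1,2,5], [1,3,6], [1,3,7], [1,4,7], [1,5,6], [2,3,4], [2,5,8], [3,4,6], [4,6,8], [4,7,8], [5,7,8]

giving chain groups C_0 ≅ Z^9, C_1 ≅ Z^27, C_2 ≅ Z^18.

The boundary map ∂_1: C_1 → C_0 is given by ∂[p,q] = [q] − [p]. For instance
  ∂[0,7] = [7] − [0].
As a 9×27 matrix over Z this has rank 8, with invariant factors (1,1,1,1,1,1,1,1).

∂_2: C_2 → C_1 acts by ∂[p,q,r] = [q,r] − [p,r] + [p,q]. For instance
  ∂[1,4,7] = [4,7] − [1,7] + [1,4],
  ∂[1,2,4] = [2,4] − [1,4] + [1,2].
This gives a 27×18 integer matrix of rank 18; reducing to Smith normal form yields diagonal entries (1,1,1,1,1,1,1,1,1,1,1,1,1,1,1,1,1,2).

From H_k ≅ ker(∂_k) / im(∂_{k+1}) we obtain:

  H_0: rank C_0 − rank ∂_1 = 9 − 8 = 1, and the invariant factors of ∂_1 are all 1, so H_0 ≅ Z.
  H_1: rank ker ∂_1 − rank ∂_2 = (27 − 8) − 18 = 1, and ∂_2 has invariant factor 2 > 1, so H_1 ≅ Z ⊕ Z/2Z.
  H_2: rank ker ∂_2 − rank ∂_3 = (18 − 18) − 0 = 0, and there is no ∂_3, so H_2 ≅ 0.

H_0 = Z,  H_1 = Z ⊕ Z/2Z,  H_2 = 0.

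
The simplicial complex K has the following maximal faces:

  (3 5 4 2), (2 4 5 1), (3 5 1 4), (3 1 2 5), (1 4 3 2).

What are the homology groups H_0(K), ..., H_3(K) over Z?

K has 5 vertices, 10 edges, 10 triangles, 5 3-simplices.
rank ∂_0 = 0, rank ∂_1 = 4 ⇒ b_0 = 5 − 0 − 4 = 1; all invariant factors of ∂_1 are 1 so no torsion. So H_0 ≅ Z.
rank ∂_1 = 4, rank ∂_2 = 6 ⇒ b_1 = 10 − 4 − 6 = 0; all invariant factors of ∂_2 are 1 so no torsion. So H_1 ≅ 0.
rank ∂_2 = 6, rank ∂_3 = 4 ⇒ b_2 = 10 − 6 − 4 = 0; all invariant factors of ∂_3 are 1 so no torsion. So H_2 ≅ 0.
rank ∂_3 = 4, rank ∂_4 = 0 ⇒ b_3 = 5 − 4 − 0 = 1. So H_3 ≅ Z.

H_0 = Z,  H_1 = 0,  H_2 = 0,  H_3 = Z.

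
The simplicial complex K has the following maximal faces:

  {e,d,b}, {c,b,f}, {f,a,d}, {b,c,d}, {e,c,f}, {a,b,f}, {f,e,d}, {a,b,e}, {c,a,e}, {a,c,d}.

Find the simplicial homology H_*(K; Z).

Take the total order a < b < c < d < e < f on the vertex set. Then K (dimension 2) consists of the simplices:

  0-simplices (6): a, b, c, d, e, f
  1-simplices (15): ab, ac, ad, ae, af, bc, bd, be, bf, cd, ce, cf, de, df, ef
  2-simplices (10): abe, abf, acd, ace, adf, bcd, bcf, bde, cef, def

Hence C_0 ≅ Z^6, C_1 ≅ Z^15, C_2 ≅ Z^10.

∂_1: C_1 → C_0 maps an edge to its endpoints' difference, ∂[p,q] = q − p. For instance
  ∂ad = d − a.
As a 6×15 matrix over Z this has rank 5, with invariant factors (1,1,1,1,1).

The boundary map ∂_2: C_2 → C_1 maps a triangle to the signed sum of its edges. For instance
  ∂acd = cd − ad + ac,
  ∂ace = ce − ae + ac.
This gives a 15×10 integer matrix of rank 10; reducing to Smith normal form yields diagonal entries (1,1,1,1,1,1,1,1,1,2).

From H_k ≅ ker(∂_k) / im(∂_{k+1}) we obtain:

  H_0: rank C_0 − rank ∂_1 = 6 − 5 = 1, and the invariant factors of ∂_1 are all 1, so H_0 = Z.
  H_1: rank ker ∂_1 − rank ∂_2 = (15 − 5) − 10 = 0, and ∂_2 has invariant factor 2 > 1, so H_1 = Z/2.
  H_2: rank ker ∂_2 − rank ∂_3 = (10 − 10) − 0 = 0, and there is no ∂_3, so H_2 = 0.

(K is a triangulation of the real projective plane RP^2.)

H_0 = Z,  H_1 = Z/2,  H_2 = 0.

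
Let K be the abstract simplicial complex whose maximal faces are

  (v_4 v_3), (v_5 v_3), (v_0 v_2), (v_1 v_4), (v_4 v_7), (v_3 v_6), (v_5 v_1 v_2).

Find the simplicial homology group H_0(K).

H_0 = Z.

Order the vertices as v_0 < v_1 < v_2 < v_3 < v_4 < v_5 < v_6 < v_7. Listing each simplex with vertices in this order, K has dimension 2 with simplices:

  0-simplices (8): [v_0], [v_1], [v_2], [v_3], [v_4], [v_5], [v_6], [v_7]
  1-simplices (9): [v_0,v_2], [v_1,v_2], [v_1,v_4], [v_1,v_5], [v_2,v_5], [v_3,v_4], [v_3,v_5], [v_3,v_6], [v_4,v_7]
  2-simplices (1): [v_1,v_2,v_5]

giving chain groups C_0 ≅ Z^8, C_1 ≅ Z^9, C_2 ≅ Z^1.

Boundary ∂_1: C_1 → C_0 is given by ∂[p,q] = [q] − [p]. For instance
  ∂[v_4,v_7] = [v_7] − [v_4].
This gives a 8×9 integer matrix of rank 7; reducing to Smith normal form yields diagonal entries (1,1,1,1,1,1,1).

The boundary map ∂_2: C_2 → C_1 acts by ∂[p,q,r] = [q,r] − [p,r] + [p,q]. For instance
  ∂[v_1,v_2,v_5] = [v_2,v_5] − [v_1,v_5] + [v_1,v_2].
The resulting 9×1 matrix has rank 1, and its Smith normal form has invariant factors (1).

Computing H_k = (kernel of ∂_k) / (image of ∂_{k+1}):

  H_0: rank C_0 − rank ∂_1 = 8 − 7 = 1, and the invariant factors of ∂_1 are all 1, so H_0 ≅ Z.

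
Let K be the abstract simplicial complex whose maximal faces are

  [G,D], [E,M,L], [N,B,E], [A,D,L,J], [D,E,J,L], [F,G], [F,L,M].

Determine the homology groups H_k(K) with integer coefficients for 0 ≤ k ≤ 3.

Take the total order A < B < D < E < F < G < J < L < M < N on the vertex set. Then K (dimension 3) consists of the simplices:

  0-simplices (10): A, B, D, E, F, G, J, L, M, N
  1-simplices (18): AD, AJ, AL, BE, BN, DE, DG, DJ, DL, EJ, EL, EM, EN, FG, FL, FM, JL, LM
  2-simplices (10): ADJ, ADL, AJL, BEN, DEJ, DEL, DJL, EJL, ELM, FLM
  3-simplices (2): ADJL, DEJL

so the chain groups are C_0 ≅ Z^10, C_1 ≅ Z^18, C_2 ≅ Z^10, C_3 ≅ Z^2.

The boundary map ∂_1: C_1 → C_0 sends each edge [p,q] (with p < q) to q − p. For instance
  ∂DG = G − D.
The 10×18 boundary matrix has rank 9 and Smith normal form diag(1,1,1,1,1,1,1,1,1).

The boundary map ∂_2: C_2 → C_1 acts by ∂[p,q,r] = [q,r] − [p,r] + [p,q]. For instance
  ∂FLM = LM − FM + FL,
  ∂ADL = DL − AL + AD.
As a 18×10 matrix over Z this has rank 8, with invariant factors (1,1,1,1,1,1,1,1).

Boundary ∂_3: C_3 → C_2 sends each 3-simplex σ to the alternating sum Σ_i (−1)^i (σ with its i-th vertex removed). For instance
  ∂DEJL = EJL − DJL + DEL − DEJ,
  ∂ADJL = DJL − AJL + ADL − ADJ.
The resulting 10×2 matrix has rank 2, and its Smith normal form has invariant factors (1,1).

From H_k ≅ ker(∂_k) / im(∂_{k+1}) we obtain:

  H_0: rank C_0 − rank ∂_1 = 10 − 9 = 1, and the invariant factors of ∂_1 are all 1, so H_0 ≅ Z.
  H_1: rank ker ∂_1 − rank ∂_2 = (18 − 9) − 8 = 1, and the invariant factors of ∂_2 are all 1, so H_1 ≅ Z.
  H_2: rank ker ∂_2 − rank ∂_3 = (10 − 8) − 2 = 0, and the invariant factors of ∂_3 are all 1, so H_2 ≅ 0.
  H_3: rank ker ∂_3 − rank ∂_4 = (2 − 2) − 0 = 0, and there is no ∂_4, so H_3 ≅ 0.

H_0 = Z,  H_1 = Z,  H_2 = 0,  H_3 = 0.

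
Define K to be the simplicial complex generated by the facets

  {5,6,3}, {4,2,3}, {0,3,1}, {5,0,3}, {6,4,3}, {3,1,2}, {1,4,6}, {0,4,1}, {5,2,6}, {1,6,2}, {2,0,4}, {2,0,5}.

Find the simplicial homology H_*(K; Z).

We work with the vertex ordering 0 < 1 < 2 < 3 < 4 < 5 < 6. The simplices of K, each written with vertices in increasing order, are:

  0-simplices (7): [0], [1], [2], [3], [4], [5], [6]
  1-simplices (18): [0,1], [0,2], [0,3], [0,4], [0,5], [1,2], [1,3], [1,4], [1,6], [2,3], [2,4], [2,5], [2,6], [3,4], [3,5], [3,6], [4,6], [5,6]
  2-simplices (12): [0,1,3], [0,1,4], [0,2,4], [0,2,5], [0,3,5], [1,2,3], [1,2,6], [1,4,6], [2,3,4], [2,5,6], [3,4,6], [3,5,6]

giving chain groups C_0 ≅ Z^7, C_1 ≅ Z^18, C_2 ≅ Z^12.

∂_1: C_1 → C_0 sends each edge [p,q] (with p < q) to q − p. For instance
  ∂[1,6] = [6] − [1].
As a 7×18 matrix over Z this has rank 6, with invariant factors (1,1,1,1,1,1).

∂_2: C_2 → C_1 maps a triangle to the signed sum of its edges. For instance
  ∂[3,5,6] = [5,6] − [3,6] + [3,5],
  ∂[2,5,6] = [5,6] − [2,6] + [2,5].
The resulting 18×12 matrix has rank 12, and its Smith normal form has invariant factors (1,1,1,1,1,1,1,1,1,1,1,2).

Reading off H_k = ker ∂_k / im ∂_{k+1}:

  H_0: rank C_0 − rank ∂_1 = 7 − 6 = 1, and the invariant factors of ∂_1 are all 1, so H_0 = Z.
  H_1: rank ker ∂_1 − rank ∂_2 = (18 − 6) − 12 = 0, and ∂_2 has invariant factor 2 > 1, so H_1 = Z/2.
  H_2: rank ker ∂_2 − rank ∂_3 = (12 − 12) − 0 = 0, and there is no ∂_3, so H_2 = 0.

H_0 ≅ Z,  H_1 ≅ Z/2,  H_2 = 0.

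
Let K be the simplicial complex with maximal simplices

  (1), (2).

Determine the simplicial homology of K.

Order the vertices as 1 < 2. Listing each simplex with vertices in this order, K has dimension 0 with simplices:

  0-simplices (2): [1], [2]

so the chain groups are C_0 ≅ Z^2.

Computing H_k = (kernel of ∂_k) / (image of ∂_{k+1}):

  H_0: rank C_0 − rank ∂_1 = 2 − 0 = 2, and there is no ∂_1, so H_0 = Z^2.

H_0 ≅ Z^2.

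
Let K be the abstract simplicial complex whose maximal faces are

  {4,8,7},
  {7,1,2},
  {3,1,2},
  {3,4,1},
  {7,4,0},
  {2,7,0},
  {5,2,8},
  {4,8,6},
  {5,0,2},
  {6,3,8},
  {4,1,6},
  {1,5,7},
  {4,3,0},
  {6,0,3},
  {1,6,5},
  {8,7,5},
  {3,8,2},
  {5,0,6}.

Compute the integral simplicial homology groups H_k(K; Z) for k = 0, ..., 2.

Order the vertices as 0 < 1 < 2 < 3 < 4 < 5 < 6 < 7 < 8. Listing each simplex with vertices in this order, K has dimension 2 with simplices:

  0-simplices (9): [0], [1], [2], [3], [4], [5], [6], [7], [8]
  1-simplices (27): (27 of them)
  2-simplices (18): [0,2,5], [0,2,7], [0,3,4], [0,3,6], [0,4,7], [0,5,6], [1,2,3], [1,2,7], [1,3,4], [1,4,6], [1,5,6], [1,5,7], [2,3,8], [2,5,8], [3,6,8], [4,6,8], [4,7,8], [5,7,8]

giving chain groups C_0 ≅ Z^9, C_1 ≅ Z^27, C_2 ≅ Z^18.

∂_1: C_1 → C_0 sends each edge [p,q] (with p < q) to q − p. For instance
  ∂[2,8] = [8] − [2].
This gives a 9×27 integer matrix of rank 8; reducing to Smith normal form yields diagonal entries (1,1,1,1,1,1,1,1).

Boundary ∂_2: C_2 → C_1 maps a triangle to the signed sum of its edges. For instance
  ∂[0,3,4] = [3,4] − [0,4] + [0,3],
  ∂[1,3,4] = [3,4] − [1,4] + [1,3].
This gives a 27×18 integer matrix of rank 18; reducing to Smith normal form yields diagonal entries (1,1,1,1,1,1,1,1,1,1,1,1,1,1,1,1,1,2).

Computing H_k = (kernel of ∂_k) / (image of ∂_{k+1}):

  H_0: rank C_0 − rank ∂_1 = 9 − 8 = 1, and the invariant factors of ∂_1 are all 1, so H_0 ≅ Z.
  H_1: rank ker ∂_1 − rank ∂_2 = (27 − 8) − 18 = 1, and ∂_2 has invariant factor 2 > 1, so H_1 ≅ Z ⊕ Z/2.
  H_2: rank ker ∂_2 − rank ∂_3 = (18 − 18) − 0 = 0, and there is no ∂_3, so H_2 ≅ 0.

H_0 ≅ Z,  H_1 ≅ Z ⊕ Z/2,  H_2 = 0.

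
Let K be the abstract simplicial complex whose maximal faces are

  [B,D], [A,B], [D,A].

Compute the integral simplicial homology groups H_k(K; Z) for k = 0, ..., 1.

H_0 ≅ Z,  H_1 ≅ Z.

Fix the vertex order A < B < D and write every simplex with vertices in increasing order. Then dim K = 1 and the simplices of K are:

  0-simplices (3): A, B, D
  1-simplices (3): AB, AD, BD

so the chain groups are C_0 ≅ Z^3, C_1 ≅ Z^3.

The boundary map ∂_1: C_1 → C_0 is given by ∂[p,q] = [q] − [p]. For instance
  ∂AB = B − A.
This gives a 3×3 integer matrix of rank 2; reducing to Smith normal form yields diagonal entries (1,1).

Computing H_k = (kernel of ∂_k) / (image of ∂_{k+1}):

  H_0: rank C_0 − rank ∂_1 = 3 − 2 = 1, and the invariant factors of ∂_1 are all 1, so H_0 ≅ Z.
  H_1: rank ker ∂_1 − rank ∂_2 = (3 − 2) − 0 = 1, and there is no ∂_2, so H_1 ≅ Z.

As a check, the Euler characteristic is 3 − 3 = 0, which agrees with 1 − 1 = 0.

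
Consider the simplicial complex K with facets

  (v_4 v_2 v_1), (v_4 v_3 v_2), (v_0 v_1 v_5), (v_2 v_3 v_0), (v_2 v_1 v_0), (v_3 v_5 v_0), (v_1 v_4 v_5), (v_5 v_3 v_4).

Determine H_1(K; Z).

Order the vertices as v_0 < v_1 < v_2 < v_3 < v_4 < v_5. Listing each simplex with vertices in this order, K has dimension 2 with simplices:

  0-simplices (6): [v_0], [v_1], [v_2], [v_3], [v_4], [v_5]
  1-simplices (12): [v_0,v_1], [v_0,v_2], [v_0,v_3], [v_0,v_5], [v_1,v_2], [v_1,v_4], [v_1,v_5], [v_2,v_3], [v_2,v_4], [v_3,v_4], [v_3,v_5], [v_4,v_5]
  2-simplices (8): [v_0,v_1,v_2], [v_0,v_1,v_5], [v_0,v_2,v_3], [v_0,v_3,v_5], [v_1,v_2,v_4], [v_1,v_4,v_5], [v_2,v_3,v_4], [v_3,v_4,v_5]

Hence C_0 ≅ Z^6, C_1 ≅ Z^12, C_2 ≅ Z^8.

∂_1: C_1 → C_0 is given by ∂[p,q] = [q] − [p].
This gives a 6×12 integer matrix of rank 5; reducing to Smith normal form yields diagonal entries (1,1,1,1,1).

The boundary map ∂_2: C_2 → C_1 maps a triangle to the signed sum of its edges. For instance
  ∂[v_2,v_3,v_4] = [v_3,v_4] − [v_2,v_4] + [v_2,v_3],
  ∂[v_0,v_3,v_5] = [v_3,v_5] − [v_0,v_5] + [v_0,v_3].
As a 12×8 matrix over Z this has rank 7, with invariant factors (1,1,1,1,1,1,1).

From H_k ≅ ker(∂_k) / im(∂_{k+1}) we obtain:

  H_1: rank ker ∂_1 − rank ∂_2 = (12 − 5) − 7 = 0, and the invariant factors of ∂_2 are all 1, so H_1 ≅ 0.

H_1 ≅ 0.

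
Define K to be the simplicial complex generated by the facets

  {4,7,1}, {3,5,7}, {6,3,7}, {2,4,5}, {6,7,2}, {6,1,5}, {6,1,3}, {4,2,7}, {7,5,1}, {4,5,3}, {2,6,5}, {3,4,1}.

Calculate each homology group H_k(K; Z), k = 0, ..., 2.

H_0 ≅ Z,  H_1 ≅ Z/2Z,  H_2 = 0.

K has 7 vertices, 18 edges, 12 triangles.
rank ∂_0 = 0, rank ∂_1 = 6 ⇒ b_0 = 7 − 0 − 6 = 1; all invariant factors of ∂_1 are 1 so no torsion. So H_0 ≅ Z.
rank ∂_1 = 6, rank ∂_2 = 12 ⇒ b_1 = 18 − 6 − 12 = 0; ∂_2 has invariant factor(s) [2] giving torsion. So H_1 ≅ Z/2Z.
rank ∂_2 = 12, rank ∂_3 = 0 ⇒ b_2 = 12 − 12 − 0 = 0. So H_2 ≅ 0.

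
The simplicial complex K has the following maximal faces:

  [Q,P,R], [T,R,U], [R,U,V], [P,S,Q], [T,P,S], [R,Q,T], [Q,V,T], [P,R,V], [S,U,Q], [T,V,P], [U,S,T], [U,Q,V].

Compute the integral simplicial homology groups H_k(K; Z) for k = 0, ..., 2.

We work with the vertex ordering P < Q < R < S < T < U < V. The simplices of K, each written with vertices in increasing order, are:

  0-simplices (7): P, Q, R, S, T, U, V
  1-simplices (18): PQ, PR, PS, PT, PV, QR, QS, QT, QU, QV, RT, RU, RV, ST, SU, TU, TV, UV
  2-simplices (12): PQR, PQS, PRV, PST, PTV, QRT, QSU, QTV, QUV, RTU, RUV, STU

giving chain groups C_0 ≅ Z^7, C_1 ≅ Z^18, C_2 ≅ Z^12.

Boundary ∂_1: C_1 → C_0 maps an edge to its endpoints' difference, ∂[p,q] = q − p.
The resulting 7×18 matrix has rank 6, and its Smith normal form has invariant factors (1,1,1,1,1,1).

Boundary ∂_2: C_2 → C_1 acts by ∂[p,q,r] = [q,r] − [p,r] + [p,q]. For instance
  ∂PRV = RV − PV + PR,
  ∂STU = TU − SU + ST.
As a 18×12 matrix over Z this has rank 12, with invariant factors (1,1,1,1,1,1,1,1,1,1,1,2).

Reading off H_k = ker ∂_k / im ∂_{k+1}:

  H_0: rank C_0 − rank ∂_1 = 7 − 6 = 1, and the invariant factors of ∂_1 are all 1, so H_0 = Z.
  H_1: rank ker ∂_1 − rank ∂_2 = (18 − 6) − 12 = 0, and ∂_2 has invariant factor 2 > 1, so H_1 = Z/2.
  H_2: rank ker ∂_2 − rank ∂_3 = (12 − 12) − 0 = 0, and there is no ∂_3, so H_2 = 0.

As a check, the Euler characteristic is 7 − 18 + 12 = 1, which agrees with 1 − 0 + 0 = 1.

H_0 ≅ Z,  H_1 ≅ Z/2,  H_2 = 0.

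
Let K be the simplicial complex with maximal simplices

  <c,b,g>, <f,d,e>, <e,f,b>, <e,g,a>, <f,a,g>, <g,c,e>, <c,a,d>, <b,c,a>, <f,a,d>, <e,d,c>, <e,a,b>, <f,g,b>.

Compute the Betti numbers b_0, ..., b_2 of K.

We work with the vertex ordering a < b < c < d < e < f < g. The simplices of K, each written with vertices in increasing order, are:

  0-simplices (7): a, b, c, d, e, f, g
  1-simplices (18): ab, ac, ad, ae, af, ag, bc, be, bf, bg, cd, ce, cg, de, df, ef, eg, fg
  2-simplices (12): abc, abe, acd, adf, aeg, afg, bcg, bef, bfg, cde, ceg, def

giving chain groups C_0 ≅ Z^7, C_1 ≅ Z^18, C_2 ≅ Z^12.

∂_1: C_1 → C_0 is given by ∂[p,q] = [q] − [p]. For instance
  ∂bc = c − b.
The 7×18 boundary matrix has rank 6 and Smith normal form diag(1,1,1,1,1,1).

∂_2: C_2 → C_1 sends each 2-simplex [p,q,r] to [q,r] − [p,r] + [p,q]. For instance
  ∂def = ef − df + de,
  ∂bfg = fg − bg + bf.
The resulting 18×12 matrix has rank 12, and its Smith normal form has invariant factors (1,1,1,1,1,1,1,1,1,1,1,2).

From H_k ≅ ker(∂_k) / im(∂_{k+1}) we obtain:

  H_0: rank C_0 − rank ∂_1 = 7 − 6 = 1, and the invariant factors of ∂_1 are all 1, so H_0 ≅ Z.
  H_1: rank ker ∂_1 − rank ∂_2 = (18 − 6) − 12 = 0, and ∂_2 has invariant factor 2 > 1, so H_1 ≅ Z/2.
  H_2: rank ker ∂_2 − rank ∂_3 = (12 − 12) − 0 = 0, and there is no ∂_3, so H_2 ≅ 0.

Hence the Betti numbers are b_0 = 1, b_1 = 0, b_2 = 0.

b_0 = 1, b_1 = 0, b_2 = 0.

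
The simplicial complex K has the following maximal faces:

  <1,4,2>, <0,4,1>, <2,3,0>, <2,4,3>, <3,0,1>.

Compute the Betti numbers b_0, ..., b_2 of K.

b_0 = 1, b_1 = 1, b_2 = 0.

Fix the vertex order 0 < 1 < 2 < 3 < 4 and write every simplex with vertices in increasing order. Then dim K = 2 and the simplices of K are:

  0-simplices (5): [0], [1], [2], [3], [4]
  1-simplices (10): [0,1], [0,2], [0,3], [0,4], [1,2], [1,3], [1,4], [2,3], [2,4], [3,4]
  2-simplices (5): [0,1,3], [0,1,4], [0,2,3], [1,2,4], [2,3,4]

Hence C_0 ≅ Z^5, C_1 ≅ Z^10, C_2 ≅ Z^5.

∂_1: C_1 → C_0 is given by ∂[p,q] = [q] − [p]. For instance
  ∂[0,3] = [3] − [0].
The resulting 5×10 matrix has rank 4, and its Smith normal form has invariant factors (1,1,1,1).

∂_2: C_2 → C_1 sends each 2-simplex [p,q,r] to [q,r] − [p,r] + [p,q]. For instance
  ∂[1,2,4] = [2,4] − [1,4] + [1,2],
  ∂[2,3,4] = [3,4] − [2,4] + [2,3].
As a 10×5 matrix over Z this has rank 5, with invariant factors (1,1,1,1,1).

Now H_k = ker ∂_k / im ∂_{k+1}, so:

  H_0: rank C_0 − rank ∂_1 = 5 − 4 = 1, and the invariant factors of ∂_1 are all 1, so H_0 = Z.
  H_1: rank ker ∂_1 − rank ∂_2 = (10 − 4) − 5 = 1, and the invariant factors of ∂_2 are all 1, so H_1 = Z.
  H_2: rank ker ∂_2 − rank ∂_3 = (5 − 5) − 0 = 0, and there is no ∂_3, so H_2 = 0.

As a check, the Euler characteristic is 5 − 10 + 5 = 0, which agrees with 1 − 1 + 0 = 0.
(K is a triangulation of the Möbius band.)

Hence the Betti numbers are b_0 = 1, b_1 = 1, b_2 = 0.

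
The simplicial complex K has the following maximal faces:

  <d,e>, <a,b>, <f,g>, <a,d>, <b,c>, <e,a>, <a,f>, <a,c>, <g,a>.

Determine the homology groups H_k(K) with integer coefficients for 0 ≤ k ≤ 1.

K has 7 vertices, 9 edges.
rank ∂_0 = 0, rank ∂_1 = 6 ⇒ b_0 = 7 − 0 − 6 = 1; all invariant factors of ∂_1 are 1 so no torsion. So H_0 ≅ Z.
rank ∂_1 = 6, rank ∂_2 = 0 ⇒ b_1 = 9 − 6 − 0 = 3. So H_1 ≅ Z^3.

H_0 = Z,  H_1 = Z^3.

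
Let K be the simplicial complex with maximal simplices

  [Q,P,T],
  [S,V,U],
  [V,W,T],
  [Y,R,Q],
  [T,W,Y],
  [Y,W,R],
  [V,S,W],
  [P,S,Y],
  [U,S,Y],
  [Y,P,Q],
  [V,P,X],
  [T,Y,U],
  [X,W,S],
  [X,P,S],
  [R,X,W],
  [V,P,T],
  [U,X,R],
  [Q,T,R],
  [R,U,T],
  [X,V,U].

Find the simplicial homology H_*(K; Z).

H_0 ≅ Z,  H_1 ≅ Z ⊕ Z/2,  H_2 = 0.

Fix the vertex order P < Q < R < S < T < U < V < W < X < Y and write every simplex with vertices in increasing order. Then dim K = 2 and the simplices of K are:

  0-simplices (10): P, Q, R, S, T, U, V, W, X, Y
  1-simplices (30): PQ, PS, PT, PV, PX, PY, QR, QT, QY, RT, RU, RW, RX, RY, SU, SV, SW, SX, SY, TU, TV, TW, TY, UV, UX, UY, VW, VX, WX, WY
  2-simplices (20): PQT, PQY, PSX, PSY, PTV, PVX, QRT, QRY, RTU, RUX, RWX, RWY, SUV, SUY, SVW, SWX, TUY, TVW, TWY, UVX

Hence C_0 ≅ Z^10, C_1 ≅ Z^30, C_2 ≅ Z^20.

Boundary ∂_1: C_1 → C_0 sends each edge [p,q] (with p < q) to q − p.
This gives a 10×30 integer matrix of rank 9; reducing to Smith normal form yields diagonal entries (1,1,1,1,1,1,1,1,1).

The boundary map ∂_2: C_2 → C_1 maps a triangle to the signed sum of its edges. For instance
  ∂SUY = UY − SY + SU,
  ∂PQY = QY − PY + PQ.
The resulting 30×20 matrix has rank 20, and its Smith normal form has invariant factors (1,1,1,1,1,1,1,1,1,1,1,1,1,1,1,1,1,1,1,2).

Now H_k = ker ∂_k / im ∂_{k+1}, so:

  H_0: rank C_0 − rank ∂_1 = 10 − 9 = 1, and the invariant factors of ∂_1 are all 1, so H_0 = Z.
  H_1: rank ker ∂_1 − rank ∂_2 = (30 − 9) − 20 = 1, and ∂_2 has invariant factor 2 > 1, so H_1 = Z ⊕ Z/2.
  H_2: rank ker ∂_2 − rank ∂_3 = (20 − 20) − 0 = 0, and there is no ∂_3, so H_2 = 0.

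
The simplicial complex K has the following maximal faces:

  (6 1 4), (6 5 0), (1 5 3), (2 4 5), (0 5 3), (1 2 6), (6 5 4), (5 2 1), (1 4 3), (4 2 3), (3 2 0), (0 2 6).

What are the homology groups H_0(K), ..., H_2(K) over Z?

Fix the vertex order 0 < 1 < 2 < 3 < 4 < 5 < 6 and write every simplex with vertices in increasing order. Then dim K = 2 and the simplices of K are:

  0-simplices (7): [0], [1], [2], [3], [4], [5], [6]
  1-simplices (18): [0,2], [0,3], [0,5], [0,6], [1,2], [1,3], [1,4], [1,5], [1,6], [2,3], [2,4], [2,5], [2,6], [3,4], [3,5], [4,5], [4,6], [5,6]
  2-simplices (12): [0,2,3], [0,2,6], [0,3,5], [0,5,6], [1,2,5], [1,2,6], [1,3,4], [1,3,5], [1,4,6], [2,3,4], [2,4,5], [4,5,6]

giving chain groups C_0 ≅ Z^7, C_1 ≅ Z^18, C_2 ≅ Z^12.

∂_1: C_1 → C_0 is given by ∂[p,q] = [q] − [p]. For instance
  ∂[1,5] = [5] − [1].
The resulting 7×18 matrix has rank 6, and its Smith normal form has invariant factors (1,1,1,1,1,1).

Boundary ∂_2: C_2 → C_1 maps a triangle to the signed sum of its edges. For instance
  ∂[2,3,4] = [3,4] − [2,4] + [2,3],
  ∂[0,3,5] = [3,5] − [0,5] + [0,3].
The 18×12 boundary matrix has rank 12 and Smith normal form diag(1,1,1,1,1,1,1,1,1,1,1,2).

Reading off H_k = ker ∂_k / im ∂_{k+1}:

  H_0: rank C_0 − rank ∂_1 = 7 − 6 = 1, and the invariant factors of ∂_1 are all 1, so H_0 = Z.
  H_1: rank ker ∂_1 − rank ∂_2 = (18 − 6) − 12 = 0, and ∂_2 has invariant factor 2 > 1, so H_1 = Z/2.
  H_2: rank ker ∂_2 − rank ∂_3 = (12 − 12) − 0 = 0, and there is no ∂_3, so H_2 = 0.

H_0 ≅ Z,  H_1 ≅ Z/2,  H_2 = 0.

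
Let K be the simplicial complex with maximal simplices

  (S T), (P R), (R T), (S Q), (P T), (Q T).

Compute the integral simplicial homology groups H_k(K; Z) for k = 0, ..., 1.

Order the vertices as P < Q < R < S < T. Listing each simplex with vertices in this order, K has dimension 1 with simplices:

  0-simplices (5): P, Q, R, S, T
  1-simplices (6): PR, PT, QS, QT, RT, ST

Hence C_0 ≅ Z^5, C_1 ≅ Z^6.

Boundary ∂_1: C_1 → C_0 sends each edge [p,q] (with p < q) to q − p.
This gives a 5×6 integer matrix of rank 4; reducing to Smith normal form yields diagonal entries (1,1,1,1).

From H_k ≅ ker(∂_k) / im(∂_{k+1}) we obtain:

  H_0: rank C_0 − rank ∂_1 = 5 − 4 = 1, and the invariant factors of ∂_1 are all 1, so H_0 ≅ Z.
  H_1: rank ker ∂_1 − rank ∂_2 = (6 − 4) − 0 = 2, and there is no ∂_2, so H_1 ≅ Z^2.

H_0 = Z,  H_1 = Z^2.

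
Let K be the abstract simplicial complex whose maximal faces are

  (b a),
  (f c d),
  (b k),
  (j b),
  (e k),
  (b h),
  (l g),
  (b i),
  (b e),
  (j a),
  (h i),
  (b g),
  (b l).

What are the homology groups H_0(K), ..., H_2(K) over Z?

We work with the vertex ordering a < b < c < d < e < f < g < h < i < j < k < l. The simplices of K, each written with vertices in increasing order, are:

  0-simplices (12): a, b, c, d, e, f, g, h, i, j, k, l
  1-simplices (15): ab, aj, be, bg, bh, bi, bj, bk, bl, cd, cf, df, ek, gl, hi
  2-simplices (1): cdf

so the chain groups are C_0 ≅ Z^12, C_1 ≅ Z^15, C_2 ≅ Z^1.

Boundary ∂_1: C_1 → C_0 is given by ∂[p,q] = [q] − [p]. For instance
  ∂bk = k − b.
The resulting 12×15 matrix has rank 10, and its Smith normal form has invariant factors (1,1,1,1,1,1,1,1,1,1).

∂_2: C_2 → C_1 sends each 2-simplex [p,q,r] to [q,r] − [p,r] + [p,q]. For instance
  ∂cdf = df − cf + cd.
As a 15×1 matrix over Z this has rank 1, with invariant factors (1).

From H_k ≅ ker(∂_k) / im(∂_{k+1}) we obtain:

  H_0: rank C_0 − rank ∂_1 = 12 − 10 = 2, and the invariant factors of ∂_1 are all 1, so H_0 = Z^2.
  H_1: rank ker ∂_1 − rank ∂_2 = (15 − 10) − 1 = 4, and the invariant factors of ∂_2 are all 1, so H_1 = Z^4.
  H_2: rank ker ∂_2 − rank ∂_3 = (1 − 1) − 0 = 0, and there is no ∂_3, so H_2 = 0.

As a check, the Euler characteristic is 12 − 15 + 1 = -2, which agrees with 2 − 4 + 0 = -2.
(K is a triangulation of the disjoint union of the 2-simplex and a wedge of 4 circles.)

H_0 = Z^2,  H_1 = Z^4,  H_2 = 0.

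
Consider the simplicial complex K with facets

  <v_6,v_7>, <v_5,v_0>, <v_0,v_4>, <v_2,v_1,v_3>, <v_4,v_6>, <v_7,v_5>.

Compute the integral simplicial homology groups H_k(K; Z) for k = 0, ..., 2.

K has 8 vertices, 8 edges, 1 triangle.
rank ∂_0 = 0, rank ∂_1 = 6 ⇒ b_0 = 8 − 0 − 6 = 2; all invariant factors of ∂_1 are 1 so no torsion. So H_0 ≅ Z^2.
rank ∂_1 = 6, rank ∂_2 = 1 ⇒ b_1 = 8 − 6 − 1 = 1; all invariant factors of ∂_2 are 1 so no torsion. So H_1 ≅ Z.
rank ∂_2 = 1, rank ∂_3 = 0 ⇒ b_2 = 1 − 1 − 0 = 0. So H_2 ≅ 0.

H_0 = Z^2,  H_1 = Z,  H_2 = 0.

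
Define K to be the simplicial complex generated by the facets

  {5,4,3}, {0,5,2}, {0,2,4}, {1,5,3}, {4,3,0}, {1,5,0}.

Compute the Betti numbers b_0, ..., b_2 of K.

Take the total order 0 < 1 < 2 < 3 < 4 < 5 on the vertex set. Then K (dimension 2) consists of the simplices:

  0-simplices (6): [0], [1], [2], [3], [4], [5]
  1-simplices (12): [0,1], [0,2], [0,3], [0,4], [0,5], [1,3], [1,5], [2,4], [2,5], [3,4], [3,5], [4,5]
  2-simplices (6): [0,1,5], [0,2,4], [0,2,5], [0,3,4], [1,3,5], [3,4,5]

giving chain groups C_0 ≅ Z^6, C_1 ≅ Z^12, C_2 ≅ Z^6.

Boundary ∂_1: C_1 → C_0 maps an edge to its endpoints' difference, ∂[p,q] = q − p. For instance
  ∂[3,4] = [4] − [3].
This gives a 6×12 integer matrix of rank 5; reducing to Smith normal form yields diagonal entries (1,1,1,1,1).

∂_2: C_2 → C_1 sends each 2-simplex [p,q,r] to [q,r] − [p,r] + [p,q]. For instance
  ∂[0,1,5] = [1,5] − [0,5] + [0,1],
  ∂[0,3,4] = [3,4] − [0,4] + [0,3].
The resulting 12×6 matrix has rank 6, and its Smith normal form has invariant factors (1,1,1,1,1,1).

Now H_k = ker ∂_k / im ∂_{k+1}, so:

  H_0: rank C_0 − rank ∂_1 = 6 − 5 = 1, and the invariant factors of ∂_1 are all 1, so H_0 = Z.
  H_1: rank ker ∂_1 − rank ∂_2 = (12 − 5) − 6 = 1, and the invariant factors of ∂_2 are all 1, so H_1 = Z.
  H_2: rank ker ∂_2 − rank ∂_3 = (6 − 6) − 0 = 0, and there is no ∂_3, so H_2 = 0.

(K is a triangulation of the cylinder S^1 x I.)

Hence the Betti numbers are b_0 = 1, b_1 = 1, b_2 = 0.

b_0 = 1, b_1 = 1, b_2 = 0.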